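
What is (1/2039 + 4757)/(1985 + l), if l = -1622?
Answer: 9699524/740157 ≈ 13.105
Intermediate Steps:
(1/2039 + 4757)/(1985 + l) = (1/2039 + 4757)/(1985 - 1622) = (1/2039 + 4757)/363 = (9699524/2039)*(1/363) = 9699524/740157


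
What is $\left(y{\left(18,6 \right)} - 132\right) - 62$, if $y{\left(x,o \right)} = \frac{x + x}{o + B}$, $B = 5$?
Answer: $- \frac{2098}{11} \approx -190.73$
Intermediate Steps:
$y{\left(x,o \right)} = \frac{2 x}{5 + o}$ ($y{\left(x,o \right)} = \frac{x + x}{o + 5} = \frac{2 x}{5 + o}$)
$\left(y{\left(18,6 \right)} - 132\right) - 62 = \left(2 \cdot 18 \frac{1}{5 + 6} - 132\right) - 62 = \left(2 \cdot 18 \cdot \frac{1}{11} - 132\right) - 62 = \left(\frac{36}{11} - 132\right) - 62 = - \frac{1416}{11} - 62 = - \frac{2098}{11}$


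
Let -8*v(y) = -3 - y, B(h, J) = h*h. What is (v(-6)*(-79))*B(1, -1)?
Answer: 237/8 ≈ 29.625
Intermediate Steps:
B(h, J) = h**2
v(y) = 3/8 + y/8 (v(y) = -(-3 - y)/8 = 3/8 + y/8)
(v(-6)*(-79))*B(1, -1) = ((3/8 + (1/8)*(-6))*(-79))*1**2 = ((3/8 - 3/4)*(-79))*1 = -3/8*(-79)*1 = (237/8)*1 = 237/8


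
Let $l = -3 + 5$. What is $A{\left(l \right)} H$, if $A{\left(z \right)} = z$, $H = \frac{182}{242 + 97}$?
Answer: $\frac{364}{339} \approx 1.0737$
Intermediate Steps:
$H = \frac{182}{339} \approx 0.53687$
$l = 2$
$A{\left(l \right)} H = 2 \cdot \frac{182}{339} = \frac{364}{339}$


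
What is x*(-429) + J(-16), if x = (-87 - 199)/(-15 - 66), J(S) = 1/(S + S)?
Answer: -1308763/864 ≈ -1514.8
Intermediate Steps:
J(S) = 1/(2*S)
x = 286/81 (x = -286/(-81) = -286*(-1/81) = 286/81 ≈ 3.5309)
x*(-429) + J(-16) = (286/81)*(-429) + (½)/(-16) = -40898/27 + (½)*(-1/16) = -40898/27 - 1/32 = -1308763/864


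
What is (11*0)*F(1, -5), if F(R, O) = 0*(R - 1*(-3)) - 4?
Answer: 0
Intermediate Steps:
F(R, O) = -4 (F(R, O) = 0*(R + 3) - 4 = 0*(3 + R) - 4 = 0 - 4 = -4)
(11*0)*F(1, -5) = (11*0)*(-4) = 0*(-4) = 0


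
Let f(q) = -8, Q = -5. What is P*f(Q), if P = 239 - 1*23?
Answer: -1728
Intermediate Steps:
P = 216 (P = 239 - 23 = 216)
P*f(Q) = 216*(-8) = -1728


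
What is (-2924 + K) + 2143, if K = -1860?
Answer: -2641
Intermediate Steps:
(-2924 + K) + 2143 = (-2924 - 1860) + 2143 = -4784 + 2143 = -2641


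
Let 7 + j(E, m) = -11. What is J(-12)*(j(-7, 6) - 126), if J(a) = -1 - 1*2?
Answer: 432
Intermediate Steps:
J(a) = -3 (J(a) = -1 - 2 = -3)
j(E, m) = -18 (j(E, m) = -7 - 11 = -18)
J(-12)*(j(-7, 6) - 126) = -3*(-18 - 126) = -3*(-144) = 432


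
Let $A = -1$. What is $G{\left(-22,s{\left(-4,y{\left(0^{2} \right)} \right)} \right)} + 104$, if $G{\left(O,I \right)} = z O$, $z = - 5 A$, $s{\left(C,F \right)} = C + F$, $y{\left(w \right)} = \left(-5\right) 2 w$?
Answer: $-6$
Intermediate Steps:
$y{\left(w \right)} = - 10 w$
$z = 5$ ($z = \left(-5\right) \left(-1\right) = 5$)
$G{\left(O,I \right)} = 5 O$
$G{\left(-22,s{\left(-4,y{\left(0^{2} \right)} \right)} \right)} + 104 = 5 \left(-22\right) + 104 = -110 + 104 = -6$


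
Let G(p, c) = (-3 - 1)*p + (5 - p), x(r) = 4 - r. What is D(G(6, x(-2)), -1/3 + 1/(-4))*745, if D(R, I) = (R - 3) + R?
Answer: -39485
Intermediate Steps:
G(p, c) = 5 - 5*p (G(p, c) = -4*p + (5 - p) = 5 - 5*p)
D(R, I) = -3 + 2*R (D(R, I) = (-3 + R) + R = -3 + 2*R)
D(G(6, x(-2)), -1/3 + 1/(-4))*745 = (-3 + 2*(5 - 5*6))*745 = (-3 + 2*(5 - 30))*745 = (-3 + 2*(-25))*745 = (-3 - 50)*745 = -53*745 = -39485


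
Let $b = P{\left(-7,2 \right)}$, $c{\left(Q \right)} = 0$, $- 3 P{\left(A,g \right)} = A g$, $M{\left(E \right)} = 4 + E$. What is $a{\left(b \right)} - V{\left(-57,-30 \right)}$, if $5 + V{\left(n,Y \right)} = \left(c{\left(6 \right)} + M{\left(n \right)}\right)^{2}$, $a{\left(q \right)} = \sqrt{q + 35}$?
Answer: $-2804 + \frac{\sqrt{357}}{3} \approx -2797.7$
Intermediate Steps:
$P{\left(A,g \right)} = - \frac{A g}{3}$
$b = \frac{14}{3}$ ($b = \left(- \frac{1}{3}\right) \left(-7\right) 2 = \frac{14}{3} \approx 4.6667$)
$a{\left(q \right)} = \sqrt{35 + q}$
$V{\left(n,Y \right)} = -5 + \left(4 + n\right)^{2}$ ($V{\left(n,Y \right)} = -5 + \left(0 + \left(4 + n\right)\right)^{2} = -5 + \left(4 + n\right)^{2}$)
$a{\left(b \right)} - V{\left(-57,-30 \right)} = \sqrt{35 + \frac{14}{3}} - \left(-5 + \left(4 - 57\right)^{2}\right) = \sqrt{\frac{119}{3}} - \left(-5 + \left(-53\right)^{2}\right) = \frac{\sqrt{357}}{3} - \left(-5 + 2809\right) = \frac{\sqrt{357}}{3} - 2804 = -2804 + \frac{\sqrt{357}}{3}$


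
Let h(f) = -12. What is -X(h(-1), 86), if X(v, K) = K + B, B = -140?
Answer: 54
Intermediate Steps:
X(v, K) = -140 + K (X(v, K) = K - 140 = -140 + K)
-X(h(-1), 86) = -(-140 + 86) = -1*(-54) = 54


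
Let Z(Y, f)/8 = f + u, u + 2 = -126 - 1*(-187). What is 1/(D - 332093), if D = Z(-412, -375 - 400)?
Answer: -1/337821 ≈ -2.9601e-6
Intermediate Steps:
u = 59 (u = -2 + (-126 - 1*(-187)) = -2 + (-126 + 187) = -2 + 61 = 59)
Z(Y, f) = 472 + 8*f (Z(Y, f) = 8*(f + 59) = 8*(59 + f) = 472 + 8*f)
D = -5728 (D = 472 + 8*(-375 - 400) = 472 + 8*(-775) = 472 - 6200 = -5728)
1/(D - 332093) = 1/(-5728 - 332093) = 1/(-337821) = -1/337821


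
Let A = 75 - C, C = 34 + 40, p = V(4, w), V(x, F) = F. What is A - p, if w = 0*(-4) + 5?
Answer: -4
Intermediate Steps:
w = 5 (w = 0 + 5 = 5)
p = 5
C = 74
A = 1 (A = 75 - 1*74 = 75 - 74 = 1)
A - p = 1 - 1*5 = 1 - 5 = -4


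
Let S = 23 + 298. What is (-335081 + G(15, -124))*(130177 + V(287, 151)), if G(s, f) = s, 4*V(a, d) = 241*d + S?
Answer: -46693122430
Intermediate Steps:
S = 321
V(a, d) = 321/4 + 241*d/4 (V(a, d) = (241*d + 321)/4 = (321 + 241*d)/4 = 321/4 + 241*d/4)
(-335081 + G(15, -124))*(130177 + V(287, 151)) = (-335081 + 15)*(130177 + (321/4 + (241/4)*151)) = -335066*(130177 + (321/4 + 36391/4)) = -335066*(130177 + 9178) = -335066*139355 = -46693122430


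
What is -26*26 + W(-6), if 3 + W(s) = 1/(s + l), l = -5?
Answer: -7470/11 ≈ -679.09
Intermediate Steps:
W(s) = -3 + 1/(-5 + s) (W(s) = -3 + 1/(s - 5) = -3 + 1/(-5 + s))
-26*26 + W(-6) = -26*26 + (16 - 3*(-6))/(-5 - 6) = -676 + (16 + 18)/(-11) = -676 - 1/11*34 = -676 - 34/11 = -7470/11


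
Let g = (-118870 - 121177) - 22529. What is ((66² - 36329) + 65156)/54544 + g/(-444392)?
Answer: 3633525635/3029864656 ≈ 1.1992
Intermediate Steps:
g = -262576 (g = -240047 - 22529 = -262576)
((66² - 36329) + 65156)/54544 + g/(-444392) = ((66² - 36329) + 65156)/54544 - 262576/(-444392) = ((4356 - 36329) + 65156)*(1/54544) - 262576*(-1/444392) = (-31973 + 65156)*(1/54544) + 32822/55549 = 33183*(1/54544) + 32822/55549 = 33183/54544 + 32822/55549 = 3633525635/3029864656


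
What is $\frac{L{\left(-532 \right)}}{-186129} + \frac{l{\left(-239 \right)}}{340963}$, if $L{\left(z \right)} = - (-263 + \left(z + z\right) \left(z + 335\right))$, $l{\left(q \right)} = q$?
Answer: $\frac{71334414404}{63463102227} \approx 1.124$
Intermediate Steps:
$L{\left(z \right)} = 263 - 2 z \left(335 + z\right)$ ($L{\left(z \right)} = - (-263 + 2 z \left(335 + z\right)) = 263 - 2 z \left(335 + z\right)$)
$\frac{L{\left(-532 \right)}}{-186129} + \frac{l{\left(-239 \right)}}{340963} = \frac{263 - -356440 - 2 \left(-532\right)^{2}}{-186129} - \frac{239}{340963} = \left(263 + 356440 - 566048\right) \left(- \frac{1}{186129}\right) - \frac{239}{340963} = \left(-209345\right) \left(- \frac{1}{186129}\right) - \frac{239}{340963} = \frac{209345}{186129} - \frac{239}{340963} = \frac{71334414404}{63463102227}$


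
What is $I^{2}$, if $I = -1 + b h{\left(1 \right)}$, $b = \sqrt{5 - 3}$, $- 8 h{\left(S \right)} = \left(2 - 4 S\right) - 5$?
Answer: $\frac{81}{32} - \frac{7 \sqrt{2}}{4} \approx 0.056376$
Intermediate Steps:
$h{\left(S \right)} = \frac{3}{8} + \frac{S}{2}$ ($h{\left(S \right)} = - \frac{\left(2 - 4 S\right) - 5}{8} = - \frac{-3 - 4 S}{8} = \frac{3}{8} + \frac{S}{2}$)
$b = \sqrt{2} \approx 1.4142$
$I = -1 + \frac{7 \sqrt{2}}{8}$ ($I = -1 + \sqrt{2} \left(\frac{3}{8} + \frac{1}{2} \cdot 1\right) = -1 + \sqrt{2} \left(\frac{3}{8} + \frac{1}{2}\right) = -1 + \sqrt{2} \cdot \frac{7}{8} = -1 + \frac{7 \sqrt{2}}{8} \approx 0.23744$)
$I^{2} = \left(-1 + \frac{7 \sqrt{2}}{8}\right)^{2}$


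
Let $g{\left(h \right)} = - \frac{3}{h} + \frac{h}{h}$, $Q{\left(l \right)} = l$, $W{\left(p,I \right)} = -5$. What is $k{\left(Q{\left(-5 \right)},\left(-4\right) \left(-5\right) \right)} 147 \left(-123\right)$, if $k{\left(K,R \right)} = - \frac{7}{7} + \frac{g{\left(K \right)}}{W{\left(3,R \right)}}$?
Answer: $\frac{596673}{25} \approx 23867.0$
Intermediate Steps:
$g{\left(h \right)} = 1 - \frac{3}{h}$ ($g{\left(h \right)} = - \frac{3}{h} + 1 = 1 - \frac{3}{h}$)
$k{\left(K,R \right)} = -1 - \frac{-3 + K}{5 K}$ ($k{\left(K,R \right)} = - \frac{7}{7} + \frac{\frac{1}{K} \left(-3 + K\right)}{-5} = \left(-7\right) \frac{1}{7} + \frac{-3 + K}{K} \left(- \frac{1}{5}\right) = -1 - \frac{-3 + K}{5 K}$)
$k{\left(Q{\left(-5 \right)},\left(-4\right) \left(-5\right) \right)} 147 \left(-123\right) = \frac{3 \left(1 - -10\right)}{5 \left(-5\right)} 147 \left(-123\right) = \frac{3}{5} \left(- \frac{1}{5}\right) \left(1 + 10\right) 147 \left(-123\right) = \frac{3}{5} \left(- \frac{1}{5}\right) 11 \cdot 147 \left(-123\right) = \left(- \frac{33}{25}\right) 147 \left(-123\right) = \left(- \frac{4851}{25}\right) \left(-123\right) = \frac{596673}{25}$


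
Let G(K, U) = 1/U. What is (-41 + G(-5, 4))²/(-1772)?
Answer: -26569/28352 ≈ -0.93711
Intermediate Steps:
(-41 + G(-5, 4))²/(-1772) = (-41 + 1/4)²/(-1772) = (-41 + ¼)²*(-1/1772) = (-163/4)²*(-1/1772) = (26569/16)*(-1/1772) = -26569/28352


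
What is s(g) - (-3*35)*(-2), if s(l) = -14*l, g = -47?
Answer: 448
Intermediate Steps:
s(g) - (-3*35)*(-2) = -14*(-47) - (-3*35)*(-2) = 658 - (-105)*(-2) = 658 - 1*210 = 658 - 210 = 448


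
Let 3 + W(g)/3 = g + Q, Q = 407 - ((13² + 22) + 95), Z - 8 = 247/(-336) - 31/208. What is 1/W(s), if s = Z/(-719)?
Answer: 523432/185279387 ≈ 0.0028251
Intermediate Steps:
Z = 15541/2184 (Z = 8 + (247/(-336) - 31/208) = 8 + (247*(-1/336) - 31*1/208) = 8 + (-247/336 - 31/208) = 8 - 1931/2184 = 15541/2184 ≈ 7.1158)
Q = 121 (Q = 407 - ((169 + 22) + 95) = 407 - (191 + 95) = 407 - 1*286 = 407 - 286 = 121)
s = -15541/1570296 (s = (15541/2184)/(-719) = (15541/2184)*(-1/719) = -15541/1570296 ≈ -0.0098969)
W(g) = 354 + 3*g (W(g) = -9 + 3*(g + 121) = -9 + 3*(121 + g) = -9 + (363 + 3*g) = 354 + 3*g)
1/W(s) = 1/(354 + 3*(-15541/1570296)) = 1/(354 - 15541/523432) = 1/(185279387/523432) = 523432/185279387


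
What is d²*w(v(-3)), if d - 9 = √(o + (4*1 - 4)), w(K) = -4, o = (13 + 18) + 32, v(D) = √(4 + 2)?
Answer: -576 - 216*√7 ≈ -1147.5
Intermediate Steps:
v(D) = √6
o = 63 (o = 31 + 32 = 63)
d = 9 + 3*√7 (d = 9 + √(63 + (4*1 - 4)) = 9 + √(63 + (4 - 4)) = 9 + √(63 + 0) = 9 + √63 = 9 + 3*√7 ≈ 16.937)
d²*w(v(-3)) = (9 + 3*√7)²*(-4) = -4*(9 + 3*√7)²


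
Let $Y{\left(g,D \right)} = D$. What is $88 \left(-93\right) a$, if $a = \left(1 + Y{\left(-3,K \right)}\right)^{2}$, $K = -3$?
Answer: $-32736$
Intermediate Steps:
$a = 4$ ($a = \left(1 - 3\right)^{2} = \left(-2\right)^{2} = 4$)
$88 \left(-93\right) a = 88 \left(-93\right) 4 = \left(-8184\right) 4 = -32736$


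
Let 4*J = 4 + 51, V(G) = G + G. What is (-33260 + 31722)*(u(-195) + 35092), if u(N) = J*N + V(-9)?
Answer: -99640099/2 ≈ -4.9820e+7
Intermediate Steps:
V(G) = 2*G
J = 55/4 (J = (4 + 51)/4 = (¼)*55 = 55/4 ≈ 13.750)
u(N) = -18 + 55*N/4 (u(N) = 55*N/4 + 2*(-9) = 55*N/4 - 18 = -18 + 55*N/4)
(-33260 + 31722)*(u(-195) + 35092) = (-33260 + 31722)*((-18 + (55/4)*(-195)) + 35092) = -1538*((-18 - 10725/4) + 35092) = -1538*(-10797/4 + 35092) = -1538*129571/4 = -99640099/2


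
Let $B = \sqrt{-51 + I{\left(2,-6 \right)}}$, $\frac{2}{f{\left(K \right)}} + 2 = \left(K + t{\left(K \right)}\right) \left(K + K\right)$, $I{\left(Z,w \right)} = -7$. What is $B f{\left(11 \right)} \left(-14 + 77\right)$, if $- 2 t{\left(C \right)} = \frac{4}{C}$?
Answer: $\frac{63 i \sqrt{58}}{118} \approx 4.066 i$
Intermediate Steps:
$t{\left(C \right)} = - \frac{2}{C}$ ($t{\left(C \right)} = - \frac{4 \frac{1}{C}}{2} = - \frac{2}{C}$)
$f{\left(K \right)} = \frac{2}{-2 + 2 K \left(K - \frac{2}{K}\right)}$ ($f{\left(K \right)} = \frac{2}{-2 + \left(K - \frac{2}{K}\right) \left(K + K\right)} = \frac{2}{-2 + \left(K - \frac{2}{K}\right) 2 K} = \frac{2}{-2 + 2 K \left(K - \frac{2}{K}\right)}$)
$B = i \sqrt{58}$ ($B = \sqrt{-51 - 7} = \sqrt{-58} = i \sqrt{58} \approx 7.6158 i$)
$B f{\left(11 \right)} \left(-14 + 77\right) = \frac{i \sqrt{58}}{-3 + 11^{2}} \left(-14 + 77\right) = \frac{i \sqrt{58}}{-3 + 121} \cdot 63 = \frac{i \sqrt{58}}{118} \cdot 63 = \frac{63 i \sqrt{58}}{118}$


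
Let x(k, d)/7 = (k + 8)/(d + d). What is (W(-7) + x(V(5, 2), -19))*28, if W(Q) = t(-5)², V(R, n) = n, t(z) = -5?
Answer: 12320/19 ≈ 648.42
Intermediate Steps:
W(Q) = 25 (W(Q) = (-5)² = 25)
x(k, d) = 7*(8 + k)/(2*d) (x(k, d) = 7*((k + 8)/(d + d)) = 7*((8 + k)/((2*d))) = 7*((8 + k)*(1/(2*d))) = 7*((8 + k)/(2*d)) = 7*(8 + k)/(2*d))
(W(-7) + x(V(5, 2), -19))*28 = (25 + (7/2)*(8 + 2)/(-19))*28 = (25 + (7/2)*(-1/19)*10)*28 = (25 - 35/19)*28 = (440/19)*28 = 12320/19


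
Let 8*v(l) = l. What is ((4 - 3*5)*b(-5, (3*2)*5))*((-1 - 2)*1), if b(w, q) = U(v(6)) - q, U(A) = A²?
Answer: -15543/16 ≈ -971.44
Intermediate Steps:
v(l) = l/8
b(w, q) = 9/16 - q (b(w, q) = ((⅛)*6)² - q = (¾)² - q = 9/16 - q)
((4 - 3*5)*b(-5, (3*2)*5))*((-1 - 2)*1) = ((4 - 3*5)*(9/16 - 3*2*5))*((-1 - 2)*1) = ((4 - 15)*(9/16 - 6*5))*(-3*1) = -11*(9/16 - 1*30)*(-3) = -11*(9/16 - 30)*(-3) = -11*(-471/16)*(-3) = (5181/16)*(-3) = -15543/16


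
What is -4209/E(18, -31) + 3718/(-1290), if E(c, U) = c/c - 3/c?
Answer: -651925/129 ≈ -5053.7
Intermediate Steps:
E(c, U) = 1 - 3/c
-4209/E(18, -31) + 3718/(-1290) = -4209*18/(-3 + 18) + 3718/(-1290) = -4209/((1/18)*15) + 3718*(-1/1290) = -4209/5/6 - 1859/645 = -4209*6/5 - 1859/645 = -25254/5 - 1859/645 = -651925/129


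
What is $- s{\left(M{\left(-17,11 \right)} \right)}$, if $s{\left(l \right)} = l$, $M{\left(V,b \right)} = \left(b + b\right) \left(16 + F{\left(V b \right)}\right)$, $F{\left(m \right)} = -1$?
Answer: $-330$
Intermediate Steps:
$M{\left(V,b \right)} = 30 b$ ($M{\left(V,b \right)} = \left(b + b\right) \left(16 - 1\right) = 2 b 15 = 30 b$)
$- s{\left(M{\left(-17,11 \right)} \right)} = - 30 \cdot 11 = \left(-1\right) 330 = -330$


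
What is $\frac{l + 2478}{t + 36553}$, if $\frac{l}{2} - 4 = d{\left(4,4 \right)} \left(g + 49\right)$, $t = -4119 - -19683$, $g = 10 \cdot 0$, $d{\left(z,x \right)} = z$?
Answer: $\frac{2878}{52117} \approx 0.055222$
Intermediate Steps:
$g = 0$
$t = 15564$ ($t = -4119 + 19683 = 15564$)
$l = 400$ ($l = 8 + 2 \cdot 4 \left(0 + 49\right) = 8 + 2 \cdot 4 \cdot 49 = 8 + 2 \cdot 196 = 8 + 392 = 400$)
$\frac{l + 2478}{t + 36553} = \frac{400 + 2478}{15564 + 36553} = \frac{2878}{52117}$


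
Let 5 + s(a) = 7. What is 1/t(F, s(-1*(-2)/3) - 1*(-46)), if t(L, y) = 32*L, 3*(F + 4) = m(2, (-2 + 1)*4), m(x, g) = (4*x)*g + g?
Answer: -1/512 ≈ -0.0019531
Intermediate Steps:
m(x, g) = g + 4*g*x (m(x, g) = 4*g*x + g = g + 4*g*x)
F = -16 (F = -4 + (((-2 + 1)*4)*(1 + 4*2))/3 = -4 + ((-1*4)*(1 + 8))/3 = -4 + (-4*9)/3 = -4 + (⅓)*(-36) = -4 - 12 = -16)
s(a) = 2 (s(a) = -5 + 7 = 2)
1/t(F, s(-1*(-2)/3) - 1*(-46)) = 1/(32*(-16)) = 1/(-512) = -1/512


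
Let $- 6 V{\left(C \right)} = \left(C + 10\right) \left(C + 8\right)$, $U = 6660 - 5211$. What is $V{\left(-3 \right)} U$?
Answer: $- \frac{16905}{2} \approx -8452.5$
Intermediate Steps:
$U = 1449$ ($U = 6660 - 5211 = 1449$)
$V{\left(C \right)} = - \frac{\left(8 + C\right) \left(10 + C\right)}{6}$ ($V{\left(C \right)} = - \frac{\left(C + 10\right) \left(C + 8\right)}{6} = - \frac{\left(10 + C\right) \left(8 + C\right)}{6} = - \frac{\left(8 + C\right) \left(10 + C\right)}{6}$)
$V{\left(-3 \right)} U = \left(- \frac{40}{3} - -9 - \frac{\left(-3\right)^{2}}{6}\right) 1449 = \left(- \frac{40}{3} + 9 - \frac{3}{2}\right) 1449 = \left(- \frac{35}{6}\right) 1449 = - \frac{16905}{2}$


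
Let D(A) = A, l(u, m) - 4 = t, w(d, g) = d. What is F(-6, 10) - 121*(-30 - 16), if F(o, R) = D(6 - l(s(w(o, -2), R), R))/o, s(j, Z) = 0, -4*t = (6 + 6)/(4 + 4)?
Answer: 267149/48 ≈ 5565.6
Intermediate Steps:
t = -3/8 (t = -(6 + 6)/(4*(4 + 4)) = -3/8 ≈ -0.37500)
l(u, m) = 29/8 (l(u, m) = 4 - 3/8 = 29/8)
F(o, R) = 19/(8*o) (F(o, R) = (6 - 1*29/8)/o = (6 - 29/8)/o = 19/(8*o))
F(-6, 10) - 121*(-30 - 16) = (19/8)/(-6) - 121*(-30 - 16) = (19/8)*(-⅙) - 121*(-46) = -19/48 + 5566 = 267149/48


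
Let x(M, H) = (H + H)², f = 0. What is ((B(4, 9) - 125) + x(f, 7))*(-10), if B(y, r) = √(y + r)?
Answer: -710 - 10*√13 ≈ -746.06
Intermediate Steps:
B(y, r) = √(r + y)
x(M, H) = 4*H² (x(M, H) = (2*H)² = 4*H²)
((B(4, 9) - 125) + x(f, 7))*(-10) = ((√(9 + 4) - 125) + 4*7²)*(-10) = ((√13 - 125) + 4*49)*(-10) = ((-125 + √13) + 196)*(-10) = (71 + √13)*(-10) = -710 - 10*√13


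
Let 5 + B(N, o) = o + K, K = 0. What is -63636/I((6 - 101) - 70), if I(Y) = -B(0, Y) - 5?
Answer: -21212/55 ≈ -385.67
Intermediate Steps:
B(N, o) = -5 + o (B(N, o) = -5 + (o + 0) = -5 + o)
I(Y) = -Y (I(Y) = -(-5 + Y) - 5 = (5 - Y) - 5 = -Y)
-63636/I((6 - 101) - 70) = -63636*(-1/((6 - 101) - 70)) = -63636*(-1/(-95 - 70)) = -63636/((-1*(-165))) = -63636/165 = -63636*1/165 = -21212/55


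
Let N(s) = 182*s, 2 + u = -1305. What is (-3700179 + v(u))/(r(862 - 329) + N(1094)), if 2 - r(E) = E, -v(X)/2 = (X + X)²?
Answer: -17366171/198577 ≈ -87.453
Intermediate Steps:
u = -1307 (u = -2 - 1305 = -1307)
v(X) = -8*X² (v(X) = -2*(X + X)² = -2*4*X² = -8*X²)
r(E) = 2 - E
(-3700179 + v(u))/(r(862 - 329) + N(1094)) = (-3700179 - 8*(-1307)²)/((2 - (862 - 329)) + 182*1094) = (-3700179 - 8*1708249)/((2 - 1*533) + 199108) = (-3700179 - 13665992)/((2 - 533) + 199108) = -17366171/(-531 + 199108) = -17366171/198577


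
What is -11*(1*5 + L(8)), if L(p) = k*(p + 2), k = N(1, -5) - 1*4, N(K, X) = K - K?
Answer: 385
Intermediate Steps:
N(K, X) = 0
k = -4 (k = 0 - 1*4 = 0 - 4 = -4)
L(p) = -8 - 4*p (L(p) = -4*(p + 2) = -4*(2 + p) = -8 - 4*p)
-11*(1*5 + L(8)) = -11*(1*5 + (-8 - 4*8)) = -11*(5 + (-8 - 32)) = -11*(5 - 40) = -11*(-35) = 385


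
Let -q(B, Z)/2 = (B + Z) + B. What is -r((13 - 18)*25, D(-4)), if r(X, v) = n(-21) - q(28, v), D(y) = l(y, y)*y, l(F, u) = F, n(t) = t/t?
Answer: -145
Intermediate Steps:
n(t) = 1
q(B, Z) = -4*B - 2*Z (q(B, Z) = -2*((B + Z) + B) = -2*(Z + 2*B) = -4*B - 2*Z)
D(y) = y² (D(y) = y*y = y²)
r(X, v) = 113 + 2*v (r(X, v) = 1 - (-4*28 - 2*v) = 1 - (-112 - 2*v) = 1 + (112 + 2*v) = 113 + 2*v)
-r((13 - 18)*25, D(-4)) = -(113 + 2*(-4)²) = -(113 + 2*16) = -(113 + 32) = -1*145 = -145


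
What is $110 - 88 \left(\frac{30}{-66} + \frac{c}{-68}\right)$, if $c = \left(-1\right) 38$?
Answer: $\frac{1714}{17} \approx 100.82$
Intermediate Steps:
$c = -38$
$110 - 88 \left(\frac{30}{-66} + \frac{c}{-68}\right) = 110 - 88 \left(\frac{30}{-66} - \frac{38}{-68}\right) = 110 - 88 \left(30 \left(- \frac{1}{66}\right) - - \frac{19}{34}\right) = 110 - 88 \left(- \frac{5}{11} + \frac{19}{34}\right) = 110 - \frac{156}{17} = \frac{1714}{17}$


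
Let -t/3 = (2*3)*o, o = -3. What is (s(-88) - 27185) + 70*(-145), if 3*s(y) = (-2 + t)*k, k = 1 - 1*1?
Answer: -37335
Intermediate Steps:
k = 0 (k = 1 - 1 = 0)
t = 54 (t = -3*2*3*(-3) = -18*(-3) = -3*(-18) = 54)
s(y) = 0 (s(y) = ((-2 + 54)*0)/3 = (52*0)/3 = (⅓)*0 = 0)
(s(-88) - 27185) + 70*(-145) = (0 - 27185) + 70*(-145) = -27185 - 10150 = -37335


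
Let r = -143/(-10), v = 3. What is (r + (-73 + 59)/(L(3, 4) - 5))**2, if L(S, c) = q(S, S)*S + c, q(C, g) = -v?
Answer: 24649/100 ≈ 246.49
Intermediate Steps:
q(C, g) = -3 (q(C, g) = -1*3 = -3)
r = 143/10 (r = -143*(-1/10) = 143/10 ≈ 14.300)
L(S, c) = c - 3*S (L(S, c) = -3*S + c = c - 3*S)
(r + (-73 + 59)/(L(3, 4) - 5))**2 = (143/10 + (-73 + 59)/((4 - 3*3) - 5))**2 = (143/10 - 14/((4 - 9) - 5))**2 = (143/10 - 14/(-5 - 5))**2 = (143/10 - 14/(-10))**2 = (143/10 - 14*(-1/10))**2 = (143/10 + 7/5)**2 = (157/10)**2 = 24649/100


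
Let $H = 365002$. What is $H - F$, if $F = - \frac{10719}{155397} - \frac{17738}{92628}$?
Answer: $\frac{875647316313025}{2399018886} \approx 3.65 \cdot 10^{5}$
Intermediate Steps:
$F = - \frac{624885253}{2399018886}$ ($F = \left(-10719\right) \frac{1}{155397} - \frac{8869}{46314} = - \frac{3573}{51799} - \frac{8869}{46314} = - \frac{624885253}{2399018886} \approx -0.26048$)
$H - F = 365002 - - \frac{624885253}{2399018886} = 365002 + \frac{624885253}{2399018886} = \frac{875647316313025}{2399018886}$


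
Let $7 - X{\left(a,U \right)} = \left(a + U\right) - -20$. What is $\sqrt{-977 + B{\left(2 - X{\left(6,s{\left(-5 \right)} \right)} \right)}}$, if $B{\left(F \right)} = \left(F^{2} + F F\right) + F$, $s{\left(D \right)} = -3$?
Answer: $i \sqrt{311} \approx 17.635 i$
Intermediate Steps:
$X{\left(a,U \right)} = -13 - U - a$ ($X{\left(a,U \right)} = 7 - \left(\left(a + U\right) - -20\right) = 7 - \left(\left(U + a\right) + 20\right) = 7 - \left(20 + U + a\right) = -13 - U - a$)
$B{\left(F \right)} = F + 2 F^{2}$ ($B{\left(F \right)} = \left(F^{2} + F^{2}\right) + F = 2 F^{2} + F = F + 2 F^{2}$)
$\sqrt{-977 + B{\left(2 - X{\left(6,s{\left(-5 \right)} \right)} \right)}} = \sqrt{-977 + \left(2 - \left(-13 - -3 - 6\right)\right) \left(1 + 2 \left(2 - \left(-13 - -3 - 6\right)\right)\right)} = \sqrt{-977 + \left(2 - \left(-13 + 3 - 6\right)\right) \left(1 + 2 \left(2 - \left(-13 + 3 - 6\right)\right)\right)} = \sqrt{-977 + \left(2 - -16\right) \left(1 + 2 \left(2 - -16\right)\right)} = \sqrt{-977 + \left(2 + 16\right) \left(1 + 2 \left(2 + 16\right)\right)} = \sqrt{-977 + 18 \left(1 + 2 \cdot 18\right)} = \sqrt{-977 + 18 \left(1 + 36\right)} = \sqrt{-977 + 18 \cdot 37} = \sqrt{-977 + 666} = \sqrt{-311} = i \sqrt{311}$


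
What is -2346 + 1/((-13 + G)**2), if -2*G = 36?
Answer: -2254505/961 ≈ -2346.0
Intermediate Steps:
G = -18 (G = -1/2*36 = -18)
-2346 + 1/((-13 + G)**2) = -2346 + 1/((-13 - 18)**2) = -2346 + 1/((-31)**2) = -2346 + 1/961 = -2254505/961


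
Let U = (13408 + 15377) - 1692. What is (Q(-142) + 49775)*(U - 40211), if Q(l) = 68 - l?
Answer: -655703230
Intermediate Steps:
U = 27093 (U = 28785 - 1692 = 27093)
(Q(-142) + 49775)*(U - 40211) = ((68 - 1*(-142)) + 49775)*(27093 - 40211) = ((68 + 142) + 49775)*(-13118) = (210 + 49775)*(-13118) = 49985*(-13118) = -655703230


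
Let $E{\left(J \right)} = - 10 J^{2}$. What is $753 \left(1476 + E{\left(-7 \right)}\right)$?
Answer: $742458$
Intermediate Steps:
$753 \left(1476 + E{\left(-7 \right)}\right) = 753 \left(1476 - 10 \left(-7\right)^{2}\right) = 753 \left(1476 - 490\right) = 753 \cdot 986 = 742458$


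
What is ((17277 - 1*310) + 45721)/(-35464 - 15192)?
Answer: -1959/1583 ≈ -1.2375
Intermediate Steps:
((17277 - 1*310) + 45721)/(-35464 - 15192) = ((17277 - 310) + 45721)/(-50656) = (16967 + 45721)*(-1/50656) = 62688*(-1/50656) = -1959/1583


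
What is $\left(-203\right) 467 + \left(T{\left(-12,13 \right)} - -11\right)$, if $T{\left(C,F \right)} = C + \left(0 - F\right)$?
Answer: $-94815$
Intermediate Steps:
$T{\left(C,F \right)} = C - F$
$\left(-203\right) 467 + \left(T{\left(-12,13 \right)} - -11\right) = \left(-203\right) 467 - 14 = -94801 + \left(\left(-12 - 13\right) + 11\right) = -94801 + \left(-25 + 11\right) = -94801 - 14 = -94815$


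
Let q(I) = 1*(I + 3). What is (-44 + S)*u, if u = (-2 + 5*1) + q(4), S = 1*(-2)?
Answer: -460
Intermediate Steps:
S = -2
q(I) = 3 + I (q(I) = 1*(3 + I) = 3 + I)
u = 10 (u = (-2 + 5*1) + (3 + 4) = (-2 + 5) + 7 = 3 + 7 = 10)
(-44 + S)*u = (-44 - 2)*10 = -46*10 = -460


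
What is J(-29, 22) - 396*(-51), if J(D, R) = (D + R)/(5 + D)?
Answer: 484711/24 ≈ 20196.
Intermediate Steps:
J(D, R) = (D + R)/(5 + D)
J(-29, 22) - 396*(-51) = (-29 + 22)/(5 - 29) - 396*(-51) = -7/(-24) + 20196 = -1/24*(-7) + 20196 = 7/24 + 20196 = 484711/24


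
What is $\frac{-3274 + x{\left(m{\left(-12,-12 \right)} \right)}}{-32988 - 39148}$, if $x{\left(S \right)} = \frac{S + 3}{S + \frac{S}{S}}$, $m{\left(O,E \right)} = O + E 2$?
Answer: $\frac{114557}{2524760} \approx 0.045373$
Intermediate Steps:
$m{\left(O,E \right)} = O + 2 E$
$x{\left(S \right)} = \frac{3 + S}{1 + S}$ ($x{\left(S \right)} = \frac{3 + S}{S + 1} = \frac{3 + S}{1 + S}$)
$\frac{-3274 + x{\left(m{\left(-12,-12 \right)} \right)}}{-32988 - 39148} = \frac{-3274 + \frac{3 + \left(-12 + 2 \left(-12\right)\right)}{1 + \left(-12 + 2 \left(-12\right)\right)}}{-32988 - 39148} = \frac{-3274 + \frac{3 - 36}{1 - 36}}{-72136} = \left(-3274 + \frac{3 - 36}{1 - 36}\right) \left(- \frac{1}{72136}\right) = \left(-3274 + \frac{1}{-35} \left(-33\right)\right) \left(- \frac{1}{72136}\right) = \left(-3274 - - \frac{33}{35}\right) \left(- \frac{1}{72136}\right) = \left(-3274 + \frac{33}{35}\right) \left(- \frac{1}{72136}\right) = \left(- \frac{114557}{35}\right) \left(- \frac{1}{72136}\right) = \frac{114557}{2524760}$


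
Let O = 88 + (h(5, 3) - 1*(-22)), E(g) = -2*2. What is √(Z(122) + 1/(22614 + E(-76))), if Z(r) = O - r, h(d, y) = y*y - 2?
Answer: 3*I*√284004210/22610 ≈ 2.2361*I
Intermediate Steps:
E(g) = -4
h(d, y) = -2 + y² (h(d, y) = y² - 2 = -2 + y²)
O = 117 (O = 88 + ((-2 + 3²) - 1*(-22)) = 88 + ((-2 + 9) + 22) = 88 + (7 + 22) = 88 + 29 = 117)
Z(r) = 117 - r
√(Z(122) + 1/(22614 + E(-76))) = √((117 - 1*122) + 1/(22614 - 4)) = √((117 - 122) + 1/22610) = √(-5 + 1/22610) = √(-113049/22610) = 3*I*√284004210/22610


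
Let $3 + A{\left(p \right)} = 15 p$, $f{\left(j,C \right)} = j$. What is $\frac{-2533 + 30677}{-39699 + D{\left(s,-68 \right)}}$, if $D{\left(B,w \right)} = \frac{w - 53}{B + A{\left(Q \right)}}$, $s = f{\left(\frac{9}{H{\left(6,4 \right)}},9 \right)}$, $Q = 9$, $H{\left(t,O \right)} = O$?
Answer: $- \frac{15113328}{21318847} \approx -0.70892$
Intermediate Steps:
$s = \frac{9}{4} \approx 2.25$
$A{\left(p \right)} = -3 + 15 p$
$D{\left(B,w \right)} = \frac{-53 + w}{132 + B}$ ($D{\left(B,w \right)} = \frac{w - 53}{B + \left(-3 + 15 \cdot 9\right)} = \frac{-53 + w}{B + \left(-3 + 135\right)} = \frac{-53 + w}{B + 132} = \frac{-53 + w}{132 + B}$)
$\frac{-2533 + 30677}{-39699 + D{\left(s,-68 \right)}} = \frac{-2533 + 30677}{-39699 + \frac{-53 - 68}{132 + \frac{9}{4}}} = \frac{28144}{-39699 + \frac{1}{\frac{537}{4}} \left(-121\right)} = \frac{28144}{-39699 + \frac{4}{537} \left(-121\right)} = \frac{28144}{-39699 - \frac{484}{537}} = \frac{28144}{- \frac{21318847}{537}} = 28144 \left(- \frac{537}{21318847}\right) = - \frac{15113328}{21318847}$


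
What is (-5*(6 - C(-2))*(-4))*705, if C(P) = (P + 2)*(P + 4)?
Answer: 84600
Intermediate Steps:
C(P) = (2 + P)*(4 + P)
(-5*(6 - C(-2))*(-4))*705 = (-5*(6 - (8 + (-2)**2 + 6*(-2)))*(-4))*705 = (-5*(6 - (8 + 4 - 12))*(-4))*705 = (-5*(6 - 1*0)*(-4))*705 = (-5*(6 + 0)*(-4))*705 = (-5*6*(-4))*705 = -30*(-4)*705 = 120*705 = 84600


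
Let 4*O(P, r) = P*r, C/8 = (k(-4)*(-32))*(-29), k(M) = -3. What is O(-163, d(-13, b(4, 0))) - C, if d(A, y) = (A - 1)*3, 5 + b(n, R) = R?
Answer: 47967/2 ≈ 23984.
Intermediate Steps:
b(n, R) = -5 + R
d(A, y) = -3 + 3*A (d(A, y) = (-1 + A)*3 = -3 + 3*A)
C = -22272 (C = 8*(-3*(-32)*(-29)) = 8*(96*(-29)) = 8*(-2784) = -22272)
O(P, r) = P*r/4 (O(P, r) = (P*r)/4 = P*r/4)
O(-163, d(-13, b(4, 0))) - C = (1/4)*(-163)*(-3 + 3*(-13)) - 1*(-22272) = (1/4)*(-163)*(-3 - 39) + 22272 = (1/4)*(-163)*(-42) + 22272 = 3423/2 + 22272 = 47967/2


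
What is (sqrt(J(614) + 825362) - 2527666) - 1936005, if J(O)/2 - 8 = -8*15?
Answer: -4463671 + 3*sqrt(91682) ≈ -4.4628e+6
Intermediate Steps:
J(O) = -224 (J(O) = 16 + 2*(-8*15) = 16 + 2*(-120) = 16 - 240 = -224)
(sqrt(J(614) + 825362) - 2527666) - 1936005 = (sqrt(-224 + 825362) - 2527666) - 1936005 = (sqrt(825138) - 2527666) - 1936005 = (3*sqrt(91682) - 2527666) - 1936005 = (-2527666 + 3*sqrt(91682)) - 1936005 = -4463671 + 3*sqrt(91682)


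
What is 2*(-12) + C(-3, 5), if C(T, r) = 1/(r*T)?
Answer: -361/15 ≈ -24.067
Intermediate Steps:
C(T, r) = 1/(T*r)
2*(-12) + C(-3, 5) = 2*(-12) + 1/(-3*5) = -24 - ⅓*⅕ = -24 - 1/15 = -361/15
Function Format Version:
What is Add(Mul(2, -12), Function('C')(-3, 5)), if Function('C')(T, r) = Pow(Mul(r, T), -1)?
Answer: Rational(-361, 15) ≈ -24.067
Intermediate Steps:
Function('C')(T, r) = Mul(Pow(T, -1), Pow(r, -1)) (Function('C')(T, r) = Pow(Mul(T, r), -1) = Mul(Pow(T, -1), Pow(r, -1)))
Add(Mul(2, -12), Function('C')(-3, 5)) = Add(Mul(2, -12), Mul(Pow(-3, -1), Pow(5, -1))) = Add(-24, Mul(Rational(-1, 3), Rational(1, 5))) = Add(-24, Rational(-1, 15)) = Rational(-361, 15)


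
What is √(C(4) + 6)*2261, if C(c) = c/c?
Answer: 2261*√7 ≈ 5982.0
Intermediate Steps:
C(c) = 1
√(C(4) + 6)*2261 = √(1 + 6)*2261 = √7*2261 = 2261*√7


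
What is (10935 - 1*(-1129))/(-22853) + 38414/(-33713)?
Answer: -1284588774/770443189 ≈ -1.6673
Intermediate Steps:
(10935 - 1*(-1129))/(-22853) + 38414/(-33713) = (10935 + 1129)*(-1/22853) + 38414*(-1/33713) = 12064*(-1/22853) - 38414/33713 = -12064/22853 - 38414/33713 = -1284588774/770443189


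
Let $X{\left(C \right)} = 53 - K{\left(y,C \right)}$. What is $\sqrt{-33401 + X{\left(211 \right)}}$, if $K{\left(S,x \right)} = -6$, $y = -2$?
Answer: $i \sqrt{33342} \approx 182.6 i$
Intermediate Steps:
$X{\left(C \right)} = 59$ ($X{\left(C \right)} = 53 - -6 = 53 + 6 = 59$)
$\sqrt{-33401 + X{\left(211 \right)}} = \sqrt{-33401 + 59} = \sqrt{-33342} = i \sqrt{33342}$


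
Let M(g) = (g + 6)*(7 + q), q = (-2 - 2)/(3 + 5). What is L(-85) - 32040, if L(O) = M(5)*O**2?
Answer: 969095/2 ≈ 4.8455e+5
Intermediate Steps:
q = -1/2 (q = -4/8 = -4*1/8 = -1/2 ≈ -0.50000)
M(g) = 39 + 13*g/2 (M(g) = (g + 6)*(7 - 1/2) = (6 + g)*(13/2) = 39 + 13*g/2)
L(O) = 143*O**2/2 (L(O) = (39 + (13/2)*5)*O**2 = (39 + 65/2)*O**2 = 143*O**2/2)
L(-85) - 32040 = (143/2)*(-85)**2 - 32040 = (143/2)*7225 - 32040 = 1033175/2 - 32040 = 969095/2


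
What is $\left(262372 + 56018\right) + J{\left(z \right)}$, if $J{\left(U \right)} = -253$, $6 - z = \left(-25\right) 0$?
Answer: $318137$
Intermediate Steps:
$z = 6$ ($z = 6 - \left(-25\right) 0 = 6 - 0 = 6 + 0 = 6$)
$\left(262372 + 56018\right) + J{\left(z \right)} = \left(262372 + 56018\right) - 253 = 318390 - 253 = 318137$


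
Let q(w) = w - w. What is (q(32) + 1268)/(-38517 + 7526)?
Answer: -1268/30991 ≈ -0.040915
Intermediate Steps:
q(w) = 0
(q(32) + 1268)/(-38517 + 7526) = (0 + 1268)/(-38517 + 7526) = 1268/(-30991) = 1268*(-1/30991) = -1268/30991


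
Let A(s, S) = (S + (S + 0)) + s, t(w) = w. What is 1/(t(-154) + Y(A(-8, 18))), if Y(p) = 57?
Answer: -1/97 ≈ -0.010309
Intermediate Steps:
A(s, S) = s + 2*S (A(s, S) = (S + S) + s = 2*S + s = s + 2*S)
1/(t(-154) + Y(A(-8, 18))) = 1/(-154 + 57) = 1/(-97) = -1/97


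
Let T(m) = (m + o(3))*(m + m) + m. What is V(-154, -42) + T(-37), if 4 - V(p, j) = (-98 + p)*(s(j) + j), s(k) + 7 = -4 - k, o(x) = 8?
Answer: -659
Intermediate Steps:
s(k) = -11 - k (s(k) = -7 + (-4 - k) = -11 - k)
V(p, j) = -1074 + 11*p (V(p, j) = 4 - (-98 + p)*((-11 - j) + j) = 4 - (-98 + p)*(-11) = 4 - (1078 - 11*p) = 4 + (-1078 + 11*p) = -1074 + 11*p)
T(m) = m + 2*m*(8 + m) (T(m) = (m + 8)*(m + m) + m = (8 + m)*(2*m) + m = 2*m*(8 + m) + m = m + 2*m*(8 + m))
V(-154, -42) + T(-37) = (-1074 + 11*(-154)) - 37*(17 + 2*(-37)) = (-1074 - 1694) - 37*(17 - 74) = -2768 - 37*(-57) = -2768 + 2109 = -659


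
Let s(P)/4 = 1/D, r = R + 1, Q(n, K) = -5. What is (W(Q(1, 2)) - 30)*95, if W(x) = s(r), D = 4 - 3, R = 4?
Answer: -2470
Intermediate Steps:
D = 1
r = 5 (r = 4 + 1 = 5)
s(P) = 4 (s(P) = 4/1 = 4*1 = 4)
W(x) = 4
(W(Q(1, 2)) - 30)*95 = (4 - 30)*95 = -26*95 = -2470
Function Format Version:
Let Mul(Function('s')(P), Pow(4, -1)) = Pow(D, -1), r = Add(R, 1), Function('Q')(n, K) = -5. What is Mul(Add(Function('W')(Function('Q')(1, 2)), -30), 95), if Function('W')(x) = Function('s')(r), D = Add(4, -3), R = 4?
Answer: -2470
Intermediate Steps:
D = 1
r = 5 (r = Add(4, 1) = 5)
Function('s')(P) = 4 (Function('s')(P) = Mul(4, Pow(1, -1)) = Mul(4, 1) = 4)
Function('W')(x) = 4
Mul(Add(Function('W')(Function('Q')(1, 2)), -30), 95) = Mul(Add(4, -30), 95) = Mul(-26, 95) = -2470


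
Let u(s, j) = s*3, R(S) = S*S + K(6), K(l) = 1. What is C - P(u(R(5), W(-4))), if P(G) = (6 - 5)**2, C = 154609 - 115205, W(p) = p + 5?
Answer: 39403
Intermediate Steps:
W(p) = 5 + p
C = 39404
R(S) = 1 + S**2 (R(S) = S*S + 1 = S**2 + 1 = 1 + S**2)
u(s, j) = 3*s
P(G) = 1 (P(G) = 1**2 = 1)
C - P(u(R(5), W(-4))) = 39404 - 1*1 = 39404 - 1 = 39403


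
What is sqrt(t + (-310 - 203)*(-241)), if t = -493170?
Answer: I*sqrt(369537) ≈ 607.9*I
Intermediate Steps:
sqrt(t + (-310 - 203)*(-241)) = sqrt(-493170 + (-310 - 203)*(-241)) = sqrt(-493170 - 513*(-241)) = sqrt(-493170 + 123633) = sqrt(-369537) = I*sqrt(369537)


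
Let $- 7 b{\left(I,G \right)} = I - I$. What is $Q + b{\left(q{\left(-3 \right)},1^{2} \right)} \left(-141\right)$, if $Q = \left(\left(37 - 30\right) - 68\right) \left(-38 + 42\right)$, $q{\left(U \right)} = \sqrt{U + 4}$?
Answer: $-244$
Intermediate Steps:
$q{\left(U \right)} = \sqrt{4 + U}$
$b{\left(I,G \right)} = 0$ ($b{\left(I,G \right)} = - \frac{I - I}{7} = \left(- \frac{1}{7}\right) 0 = 0$)
$Q = -244$ ($Q = \left(\left(37 - 30\right) - 68\right) 4 = \left(7 - 68\right) 4 = \left(-61\right) 4 = -244$)
$Q + b{\left(q{\left(-3 \right)},1^{2} \right)} \left(-141\right) = -244 + 0 \left(-141\right) = -244 + 0 = -244$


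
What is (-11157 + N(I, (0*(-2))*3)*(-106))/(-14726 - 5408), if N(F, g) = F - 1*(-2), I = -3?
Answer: 11051/20134 ≈ 0.54887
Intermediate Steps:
N(F, g) = 2 + F (N(F, g) = F + 2 = 2 + F)
(-11157 + N(I, (0*(-2))*3)*(-106))/(-14726 - 5408) = (-11157 + (2 - 3)*(-106))/(-14726 - 5408) = (-11157 - 1*(-106))/(-20134) = (-11157 + 106)*(-1/20134) = -11051*(-1/20134) = 11051/20134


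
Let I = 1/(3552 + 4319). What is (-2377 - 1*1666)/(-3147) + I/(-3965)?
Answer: 126176022998/98213196705 ≈ 1.2847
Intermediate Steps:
I = 1/7871 ≈ 0.00012705
(-2377 - 1*1666)/(-3147) + I/(-3965) = (-2377 - 1*1666)/(-3147) + (1/7871)/(-3965) = (-2377 - 1666)*(-1/3147) + (1/7871)*(-1/3965) = -4043*(-1/3147) - 1/31208515 = 4043/3147 - 1/31208515 = 126176022998/98213196705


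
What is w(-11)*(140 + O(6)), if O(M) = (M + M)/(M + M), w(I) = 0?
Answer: 0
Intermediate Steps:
O(M) = 1 (O(M) = (2*M)/((2*M)) = (2*M)*(1/(2*M)) = 1)
w(-11)*(140 + O(6)) = 0*(140 + 1) = 0*141 = 0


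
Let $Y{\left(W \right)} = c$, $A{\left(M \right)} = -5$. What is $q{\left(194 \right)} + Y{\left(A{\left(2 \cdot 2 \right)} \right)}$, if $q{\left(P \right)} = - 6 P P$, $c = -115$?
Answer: $-225931$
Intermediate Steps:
$q{\left(P \right)} = - 6 P^{2}$
$Y{\left(W \right)} = -115$
$q{\left(194 \right)} + Y{\left(A{\left(2 \cdot 2 \right)} \right)} = - 6 \cdot 194^{2} - 115 = \left(-6\right) 37636 - 115 = -225816 - 115 = -225931$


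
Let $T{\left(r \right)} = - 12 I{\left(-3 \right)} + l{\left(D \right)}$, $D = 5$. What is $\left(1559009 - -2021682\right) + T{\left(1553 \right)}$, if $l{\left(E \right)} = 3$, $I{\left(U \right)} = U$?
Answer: $3580730$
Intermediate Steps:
$T{\left(r \right)} = 39$ ($T{\left(r \right)} = \left(-12\right) \left(-3\right) + 3 = 36 + 3 = 39$)
$\left(1559009 - -2021682\right) + T{\left(1553 \right)} = \left(1559009 - -2021682\right) + 39 = \left(1559009 + 2021682\right) + 39 = 3580691 + 39 = 3580730$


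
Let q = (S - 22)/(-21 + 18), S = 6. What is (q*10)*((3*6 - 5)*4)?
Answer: 8320/3 ≈ 2773.3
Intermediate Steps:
q = 16/3 (q = (6 - 22)/(-21 + 18) = -16/(-3) = -16*(-⅓) = 16/3 ≈ 5.3333)
(q*10)*((3*6 - 5)*4) = ((16/3)*10)*((3*6 - 5)*4) = 160*((18 - 5)*4)/3 = 160*(13*4)/3 = (160/3)*52 = 8320/3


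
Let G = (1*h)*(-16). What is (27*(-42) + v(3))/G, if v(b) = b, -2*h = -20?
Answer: 1131/160 ≈ 7.0687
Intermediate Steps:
h = 10 (h = -½*(-20) = 10)
G = -160 (G = (1*10)*(-16) = 10*(-16) = -160)
(27*(-42) + v(3))/G = (27*(-42) + 3)/(-160) = (-1134 + 3)*(-1/160) = -1131*(-1/160) = 1131/160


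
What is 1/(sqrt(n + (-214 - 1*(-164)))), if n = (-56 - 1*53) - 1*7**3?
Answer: -I*sqrt(502)/502 ≈ -0.044632*I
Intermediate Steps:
n = -452 (n = (-56 - 53) - 1*343 = -109 - 343 = -452)
1/(sqrt(n + (-214 - 1*(-164)))) = 1/(sqrt(-452 + (-214 - 1*(-164)))) = 1/(sqrt(-452 + (-214 + 164))) = 1/(sqrt(-452 - 50)) = 1/(sqrt(-502)) = 1/(I*sqrt(502)) = -I*sqrt(502)/502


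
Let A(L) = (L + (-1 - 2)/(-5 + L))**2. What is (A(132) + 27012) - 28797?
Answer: 252140856/16129 ≈ 15633.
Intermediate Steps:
A(L) = (L - 3/(-5 + L))**2
(A(132) + 27012) - 28797 = ((3 - 1*132**2 + 5*132)**2/(-5 + 132)**2 + 27012) - 28797 = ((3 - 1*17424 + 660)**2/127**2 + 27012) - 28797 = ((3 - 17424 + 660)**2/16129 + 27012) - 28797 = ((1/16129)*(-16761)**2 + 27012) - 28797 = ((1/16129)*280931121 + 27012) - 28797 = (280931121/16129 + 27012) - 28797 = 716607669/16129 - 28797 = 252140856/16129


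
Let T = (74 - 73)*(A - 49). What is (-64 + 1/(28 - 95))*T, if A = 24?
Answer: 107225/67 ≈ 1600.4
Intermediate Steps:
T = -25 (T = (74 - 73)*(24 - 49) = 1*(-25) = -25)
(-64 + 1/(28 - 95))*T = (-64 + 1/(28 - 95))*(-25) = (-64 + 1/(-67))*(-25) = (-64 - 1/67)*(-25) = -4289/67*(-25) = 107225/67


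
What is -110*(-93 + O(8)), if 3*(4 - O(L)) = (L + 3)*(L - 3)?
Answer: 35420/3 ≈ 11807.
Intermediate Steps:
O(L) = 4 - (-3 + L)*(3 + L)/3 (O(L) = 4 - (L + 3)*(L - 3)/3 = 4 - (3 + L)*(-3 + L)/3 = 4 - (-3 + L)*(3 + L)/3)
-110*(-93 + O(8)) = -110*(-93 + (7 - 1/3*8**2)) = -110*(-93 + (7 - 1/3*64)) = -110*(-93 + (7 - 64/3)) = -110*(-93 - 43/3) = -110*(-322/3) = 35420/3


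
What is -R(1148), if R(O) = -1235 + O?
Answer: 87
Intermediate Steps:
-R(1148) = -(-1235 + 1148) = -1*(-87) = 87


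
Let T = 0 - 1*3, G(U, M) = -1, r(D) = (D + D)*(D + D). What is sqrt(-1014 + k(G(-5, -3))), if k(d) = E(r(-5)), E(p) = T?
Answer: 3*I*sqrt(113) ≈ 31.89*I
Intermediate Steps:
r(D) = 4*D**2 (r(D) = (2*D)*(2*D) = 4*D**2)
T = -3 (T = 0 - 3 = -3)
E(p) = -3
k(d) = -3
sqrt(-1014 + k(G(-5, -3))) = sqrt(-1014 - 3) = sqrt(-1017) = 3*I*sqrt(113)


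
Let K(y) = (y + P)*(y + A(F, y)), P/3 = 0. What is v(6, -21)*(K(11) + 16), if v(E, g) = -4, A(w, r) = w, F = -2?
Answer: -460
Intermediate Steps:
P = 0 (P = 3*0 = 0)
K(y) = y*(-2 + y) (K(y) = (y + 0)*(y - 2) = y*(-2 + y))
v(6, -21)*(K(11) + 16) = -4*(11*(-2 + 11) + 16) = -4*(11*9 + 16) = -4*(99 + 16) = -4*115 = -460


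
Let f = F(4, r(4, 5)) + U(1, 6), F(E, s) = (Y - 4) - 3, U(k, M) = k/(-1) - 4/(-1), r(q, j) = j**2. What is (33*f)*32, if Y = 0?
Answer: -4224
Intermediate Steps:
U(k, M) = 4 - k (U(k, M) = k*(-1) - 4*(-1) = -k + 4 = 4 - k)
F(E, s) = -7 (F(E, s) = (0 - 4) - 3 = -4 - 3 = -7)
f = -4 (f = -7 + (4 - 1*1) = -7 + (4 - 1) = -7 + 3 = -4)
(33*f)*32 = (33*(-4))*32 = -132*32 = -4224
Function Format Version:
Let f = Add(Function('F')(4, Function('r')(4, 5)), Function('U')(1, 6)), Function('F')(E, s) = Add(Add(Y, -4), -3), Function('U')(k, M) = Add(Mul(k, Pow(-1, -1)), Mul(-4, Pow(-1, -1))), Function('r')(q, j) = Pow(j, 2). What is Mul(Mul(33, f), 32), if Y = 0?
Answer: -4224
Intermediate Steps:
Function('U')(k, M) = Add(4, Mul(-1, k)) (Function('U')(k, M) = Add(Mul(k, -1), Mul(-4, -1)) = Add(Mul(-1, k), 4) = Add(4, Mul(-1, k)))
Function('F')(E, s) = -7 (Function('F')(E, s) = Add(Add(0, -4), -3) = Add(-4, -3) = -7)
f = -4 (f = Add(-7, Add(4, Mul(-1, 1))) = Add(-7, Add(4, -1)) = Add(-7, 3) = -4)
Mul(Mul(33, f), 32) = Mul(Mul(33, -4), 32) = Mul(-132, 32) = -4224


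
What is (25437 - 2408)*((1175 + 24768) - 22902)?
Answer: 70031189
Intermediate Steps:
(25437 - 2408)*((1175 + 24768) - 22902) = 23029*(25943 - 22902) = 23029*3041 = 70031189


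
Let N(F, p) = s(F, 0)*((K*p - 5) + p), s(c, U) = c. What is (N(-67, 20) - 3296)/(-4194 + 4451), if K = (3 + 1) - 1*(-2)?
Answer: -12341/257 ≈ -48.019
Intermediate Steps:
K = 6 (K = 4 + 2 = 6)
N(F, p) = F*(-5 + 7*p) (N(F, p) = F*((6*p - 5) + p) = F*((-5 + 6*p) + p) = F*(-5 + 7*p))
(N(-67, 20) - 3296)/(-4194 + 4451) = (-67*(-5 + 7*20) - 3296)/(-4194 + 4451) = (-67*(-5 + 140) - 3296)/257 = (-67*135 - 3296)*(1/257) = (-9045 - 3296)*(1/257) = -12341*1/257 = -12341/257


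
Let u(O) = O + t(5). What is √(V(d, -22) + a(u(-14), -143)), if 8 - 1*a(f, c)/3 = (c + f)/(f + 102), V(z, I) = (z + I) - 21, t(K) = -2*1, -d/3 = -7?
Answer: √55814/86 ≈ 2.7471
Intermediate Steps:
d = 21 (d = -3*(-7) = 21)
t(K) = -2
V(z, I) = -21 + I + z (V(z, I) = (I + z) - 21 = -21 + I + z)
u(O) = -2 + O (u(O) = O - 2 = -2 + O)
a(f, c) = 24 - 3*(c + f)/(102 + f) (a(f, c) = 24 - 3*(c + f)/(f + 102) = 24 - 3*(c + f)/(102 + f))
√(V(d, -22) + a(u(-14), -143)) = √((-21 - 22 + 21) + 3*(816 - 1*(-143) + 7*(-2 - 14))/(102 + (-2 - 14))) = √(-22 + 3*(816 + 143 + 7*(-16))/(102 - 16)) = √(-22 + 3*(816 + 143 - 112)/86) = √(-22 + 3*(1/86)*847) = √(-22 + 2541/86) = √(649/86) = √55814/86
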